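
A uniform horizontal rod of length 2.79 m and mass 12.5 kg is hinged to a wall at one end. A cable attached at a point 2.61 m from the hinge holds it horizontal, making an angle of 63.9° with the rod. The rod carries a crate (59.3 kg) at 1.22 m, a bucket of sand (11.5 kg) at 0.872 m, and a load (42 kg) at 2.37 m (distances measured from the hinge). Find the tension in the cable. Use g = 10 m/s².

T ≈ 851 N

Choose the hinge as the axis so the unknown hinge reaction has zero arm there.
Beam weight: 12.5 × 10 = 125 N down at 1.395 m → arm 1.395 m, τ = 125 × 1.395 = 174.4 N·m clockwise.
Crate: 59.3 × 10 = 593 N down at 1.22 m → arm 1.22 m, τ = 593 × 1.22 = 723.5 N·m clockwise.
Bucket of sand: 11.5 × 10 = 115 N down at 0.872 m → arm 0.872 m, τ = 115 × 0.872 = 100.3 N·m clockwise.
Load: 42 × 10 = 420 N down at 2.37 m → arm 2.37 m, τ = 420 × 2.37 = 995.4 N·m clockwise.
Total clockwise load moment = 1994 N·m.
The cable tension T acts at 2.61 m; only its component perpendicular to the rod, T sinθ, produces torque. sin 63.9° = 0.898.
Στ = 0 ⇒ T × 2.61 × 0.898 = 1994 ⇒ T = 1994 / 2.344 = 851 N.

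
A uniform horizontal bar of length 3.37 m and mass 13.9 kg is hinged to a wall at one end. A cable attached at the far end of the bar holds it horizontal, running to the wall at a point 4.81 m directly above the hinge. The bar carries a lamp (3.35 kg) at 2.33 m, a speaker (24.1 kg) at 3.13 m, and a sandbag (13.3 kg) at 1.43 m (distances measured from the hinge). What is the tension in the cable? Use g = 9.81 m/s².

Taking torques about the hinge:
Beam weight: 13.9 × 9.81 = 136.4 N down at 1.685 m → arm 1.685 m, τ = 136.4 × 1.685 = 229.8 N·m clockwise.
Lamp: 3.35 × 9.81 = 32.86 N down at 2.33 m → arm 2.33 m, τ = 32.86 × 2.33 = 76.56 N·m clockwise.
Speaker: 24.1 × 9.81 = 236.4 N down at 3.13 m → arm 3.13 m, τ = 236.4 × 3.13 = 739.9 N·m clockwise.
Sandbag: 13.3 × 9.81 = 130.5 N down at 1.43 m → arm 1.43 m, τ = 130.5 × 1.43 = 186.6 N·m clockwise.
Total clockwise load moment = 1233 N·m.
The cable tension T acts at 3.37 m; only its component perpendicular to the bar, T sinθ, produces torque. sinθ = h/√(h²+d²) = 4.81/√(4.81²+3.37²) = 0.819.
Setting net torque to zero: T × 3.37 × 0.819 = 1233 → T = 1233 / 2.76 = 447 N.

T ≈ 447 N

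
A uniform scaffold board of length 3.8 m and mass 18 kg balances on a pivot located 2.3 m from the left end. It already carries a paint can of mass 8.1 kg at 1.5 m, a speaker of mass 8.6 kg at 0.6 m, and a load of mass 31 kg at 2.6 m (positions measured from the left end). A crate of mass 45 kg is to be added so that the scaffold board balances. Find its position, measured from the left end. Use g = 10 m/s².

Taking torques about the pivot (at 2.3 m from the left end):
Beam weight: 18 × 10 = 180 N down at 1.9 m → arm 0.4 m, τ = 180 × 0.4 = 72 N·m counterclockwise.
Paint can: 8.1 × 10 = 81 N down at 1.5 m → arm 0.8 m, τ = 81 × 0.8 = 64.8 N·m counterclockwise.
Speaker: 8.6 × 10 = 86 N down at 0.6 m → arm 1.7 m, τ = 86 × 1.7 = 146.2 N·m counterclockwise.
Load: 31 × 10 = 310 N down at 2.6 m → arm 0.3 m, τ = 310 × 0.3 = 93 N·m clockwise.
Net moment of existing loads = 190 N·m counterclockwise.
The crate weighs 45 × 10 = 450 N and must supply an equal clockwise moment, so its lever arm about the pivot is 190 / 450 = 0.422 m.
That puts it at 2.3 + 0.422 = 2.72 m from the left end.

x ≈ 2.72 m from the left end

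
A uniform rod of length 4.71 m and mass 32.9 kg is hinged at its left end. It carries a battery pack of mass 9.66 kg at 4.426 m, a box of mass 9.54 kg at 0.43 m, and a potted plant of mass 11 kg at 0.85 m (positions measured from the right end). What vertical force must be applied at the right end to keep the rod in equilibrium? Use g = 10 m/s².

F ≈ 347 N

Taking torques about the left end:
Beam weight: 32.9 × 10 = 329 N down at 2.355 m → arm 2.355 m, τ = 329 × 2.355 = 774.8 N·m clockwise.
Battery pack: 9.66 × 10 = 96.6 N down at 4.426 m → arm 0.284 m, τ = 96.6 × 0.284 = 27.43 N·m clockwise.
Box: 9.54 × 10 = 95.4 N down at 0.43 m → arm 4.28 m, τ = 95.4 × 4.28 = 408.3 N·m clockwise.
Potted plant: 11 × 10 = 110 N down at 0.85 m → arm 3.86 m, τ = 110 × 3.86 = 424.6 N·m clockwise.
Net moment of the loads = 1635 N·m clockwise.
The upward force F acts at the right end, arm 4.71 m, giving F × 4.71 counterclockwise.
For rotational equilibrium, F × 4.71 = 1635, so F = 1635 / 4.71 = 347 N.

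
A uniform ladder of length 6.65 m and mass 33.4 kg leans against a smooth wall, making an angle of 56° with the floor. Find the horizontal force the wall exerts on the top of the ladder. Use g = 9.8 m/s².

N_wall ≈ 110 N

Take moments about the foot of the ladder.
Ladder weight 33.4×9.8 = 327.3 N acts at 3.325 m along the ladder; its horizontal arm is 3.325·cos56° = 1.859 m → τ = 608.5 N·m clockwise.
Wall normal N acts horizontally at the top; its moment arm is the height L sinθ = 6.65·sin56° = 5.513 m, counterclockwise.
Setting net torque to zero: N × 5.513 = 608.5 → N = 110 N.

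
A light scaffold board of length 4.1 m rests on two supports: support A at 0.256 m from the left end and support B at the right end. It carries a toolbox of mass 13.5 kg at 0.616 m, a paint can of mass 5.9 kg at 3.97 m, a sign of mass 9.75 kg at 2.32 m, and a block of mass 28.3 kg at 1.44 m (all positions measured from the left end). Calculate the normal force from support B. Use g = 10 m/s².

Choose support A as the axis so its reaction then has zero moment arm.
Toolbox: 13.5 × 10 = 135 N down at 0.616 m → arm 0.36 m, τ = 135 × 0.36 = 48.6 N·m clockwise.
Paint can: 5.9 × 10 = 59 N down at 3.97 m → arm 3.714 m, τ = 59 × 3.714 = 219.1 N·m clockwise.
Sign: 9.75 × 10 = 97.5 N down at 2.32 m → arm 2.064 m, τ = 97.5 × 2.064 = 201.2 N·m clockwise.
Block: 28.3 × 10 = 283 N down at 1.44 m → arm 1.184 m, τ = 283 × 1.184 = 335.1 N·m clockwise.
Net load moment about support A = 804 N·m clockwise.
Reaction R at support B is upward at 4.1 m, arm 3.844 m → moment R × 3.844 counterclockwise.
Setting net torque to zero: R × 3.844 = 804 → R = 209 N.

R_B ≈ 209 N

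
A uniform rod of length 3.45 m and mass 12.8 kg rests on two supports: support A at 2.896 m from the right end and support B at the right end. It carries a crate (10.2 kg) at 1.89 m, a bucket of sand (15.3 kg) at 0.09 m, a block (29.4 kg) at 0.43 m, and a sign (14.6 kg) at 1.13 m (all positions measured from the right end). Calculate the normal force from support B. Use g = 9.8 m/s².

R_B ≈ 563 N

Sum moments about support A (its reaction then has zero moment arm).
Beam weight: 12.8 × 9.8 = 125.4 N down at 1.725 m → arm 1.171 m, τ = 125.4 × 1.171 = 146.8 N·m clockwise.
Crate: 10.2 × 9.8 = 99.96 N down at 1.89 m → arm 1.006 m, τ = 99.96 × 1.006 = 100.6 N·m clockwise.
Bucket of sand: 15.3 × 9.8 = 149.9 N down at 0.09 m → arm 2.806 m, τ = 149.9 × 2.806 = 420.6 N·m clockwise.
Block: 29.4 × 9.8 = 288.1 N down at 0.43 m → arm 2.466 m, τ = 288.1 × 2.466 = 710.5 N·m clockwise.
Sign: 14.6 × 9.8 = 143.1 N down at 1.13 m → arm 1.766 m, τ = 143.1 × 1.766 = 252.7 N·m clockwise.
Net load moment about support A = 1631 N·m clockwise.
Reaction R at support B is upward at 0 m, arm 2.896 m → moment R × 2.896 counterclockwise.
Balancing moments: R × 2.896 = 1631, giving R = 563 N.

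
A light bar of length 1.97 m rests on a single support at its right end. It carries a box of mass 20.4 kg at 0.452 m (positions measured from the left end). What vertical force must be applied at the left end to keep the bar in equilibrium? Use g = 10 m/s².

Take moments about the right end.
Box: 20.4 × 10 = 204 N down at 0.452 m → arm 1.518 m, τ = 204 × 1.518 = 309.7 N·m counterclockwise.
Net moment of the loads = 309.7 N·m counterclockwise.
The upward force F acts at the left end, arm 1.97 m, giving F × 1.97 clockwise.
Setting net torque to zero: F × 1.97 = 309.7 → F = 309.7 / 1.97 = 157 N.

F ≈ 157 N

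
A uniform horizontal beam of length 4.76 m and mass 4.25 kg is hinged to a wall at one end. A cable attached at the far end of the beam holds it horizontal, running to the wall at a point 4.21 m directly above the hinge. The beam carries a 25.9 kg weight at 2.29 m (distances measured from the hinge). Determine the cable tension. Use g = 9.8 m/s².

T ≈ 216 N

Sum moments about the hinge (the unknown hinge reaction has zero arm there).
Beam weight: 4.25 × 9.8 = 41.65 N down at 2.38 m → arm 2.38 m, τ = 41.65 × 2.38 = 99.13 N·m clockwise.
Weight: 25.9 × 9.8 = 253.8 N down at 2.29 m → arm 2.29 m, τ = 253.8 × 2.29 = 581.2 N·m clockwise.
Total clockwise load moment = 680.3 N·m.
The cable tension T acts at 4.76 m; only its component perpendicular to the beam, T sinθ, produces torque. sinθ = h/√(h²+d²) = 4.21/√(4.21²+4.76²) = 0.6625.
Setting net torque to zero: T × 4.76 × 0.6625 = 680.3 → T = 680.3 / 3.153 = 216 N.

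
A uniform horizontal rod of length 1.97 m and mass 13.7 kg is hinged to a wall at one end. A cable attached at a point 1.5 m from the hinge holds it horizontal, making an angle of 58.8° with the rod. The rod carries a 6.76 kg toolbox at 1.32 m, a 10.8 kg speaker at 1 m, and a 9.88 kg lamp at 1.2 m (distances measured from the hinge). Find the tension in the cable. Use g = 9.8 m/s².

About the hinge:
Beam weight: 13.7 × 9.8 = 134.3 N down at 0.985 m → arm 0.985 m, τ = 134.3 × 0.985 = 132.3 N·m clockwise.
Toolbox: 6.76 × 9.8 = 66.25 N down at 1.32 m → arm 1.32 m, τ = 66.25 × 1.32 = 87.45 N·m clockwise.
Speaker: 10.8 × 9.8 = 105.8 N down at 1 m → arm 1 m, τ = 105.8 × 1 = 105.8 N·m clockwise.
Lamp: 9.88 × 9.8 = 96.82 N down at 1.2 m → arm 1.2 m, τ = 96.82 × 1.2 = 116.2 N·m clockwise.
Total clockwise load moment = 441.8 N·m.
The cable tension T acts at 1.5 m; only its component perpendicular to the rod, T sinθ, produces torque. sin 58.8° = 0.8554.
For rotational equilibrium, T × 1.5 × 0.8554 = 441.8, so T = 441.8 / 1.283 = 344 N.

T ≈ 344 N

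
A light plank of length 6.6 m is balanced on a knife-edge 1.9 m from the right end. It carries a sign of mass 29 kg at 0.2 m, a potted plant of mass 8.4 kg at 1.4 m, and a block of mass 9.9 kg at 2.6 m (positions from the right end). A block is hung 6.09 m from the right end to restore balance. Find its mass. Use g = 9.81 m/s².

m ≈ 11.1 kg

About the knife-edge (at 1.9 m from the right end):
Sign: 29 × 9.81 = 284.5 N down at 0.2 m → arm 1.7 m, τ = 284.5 × 1.7 = 483.6 N·m clockwise.
Potted plant: 8.4 × 9.81 = 82.4 N down at 1.4 m → arm 0.5 m, τ = 82.4 × 0.5 = 41.2 N·m clockwise.
Block: 9.9 × 9.81 = 97.12 N down at 2.6 m → arm 0.7 m, τ = 97.12 × 0.7 = 67.98 N·m counterclockwise.
Net moment of known loads = 456.8 N·m clockwise.
An unknown mass m at 6.09 m has arm 4.19 m; its moment is m·g·4.19 counterclockwise.
For rotational equilibrium, m × 9.81 × 4.19 = 456.8, so m = 456.8 / (9.81 × 4.19) = 11.1 kg.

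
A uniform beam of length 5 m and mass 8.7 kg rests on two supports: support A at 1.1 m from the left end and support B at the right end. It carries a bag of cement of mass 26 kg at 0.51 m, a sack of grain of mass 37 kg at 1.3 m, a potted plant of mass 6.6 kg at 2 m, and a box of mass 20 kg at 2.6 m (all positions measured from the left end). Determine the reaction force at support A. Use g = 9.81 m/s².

Choose support B as the axis so its reaction then has zero moment arm.
Beam weight: 8.7 × 9.81 = 85.35 N down at 2.5 m → arm 2.5 m, τ = 85.35 × 2.5 = 213.4 N·m counterclockwise.
Bag of cement: 26 × 9.81 = 255.1 N down at 0.51 m → arm 4.49 m, τ = 255.1 × 4.49 = 1145 N·m counterclockwise.
Sack of grain: 37 × 9.81 = 363 N down at 1.3 m → arm 3.7 m, τ = 363 × 3.7 = 1343 N·m counterclockwise.
Potted plant: 6.6 × 9.81 = 64.75 N down at 2 m → arm 3 m, τ = 64.75 × 3 = 194.2 N·m counterclockwise.
Box: 20 × 9.81 = 196.2 N down at 2.6 m → arm 2.4 m, τ = 196.2 × 2.4 = 470.9 N·m counterclockwise.
Net load moment about support B = 3366 N·m counterclockwise.
Reaction R at support A is upward at 1.1 m, arm 3.9 m → moment R × 3.9 clockwise.
Setting net torque to zero: R × 3.9 = 3366 → R = 863 N.

R_A ≈ 863 N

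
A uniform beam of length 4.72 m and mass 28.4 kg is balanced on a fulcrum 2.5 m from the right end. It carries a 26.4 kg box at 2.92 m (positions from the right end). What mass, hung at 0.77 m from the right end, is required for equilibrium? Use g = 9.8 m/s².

m ≈ 4.11 kg

Taking torques about the fulcrum (at 2.5 m from the right end):
Beam weight: 28.4 × 9.8 = 278.3 N down at 2.36 m → arm 0.14 m, τ = 278.3 × 0.14 = 38.96 N·m clockwise.
Box: 26.4 × 9.8 = 258.7 N down at 2.92 m → arm 0.42 m, τ = 258.7 × 0.42 = 108.7 N·m counterclockwise.
Net moment of known loads = 69.74 N·m counterclockwise.
An unknown mass m at 0.77 m has arm 1.73 m; its moment is m·g·1.73 clockwise.
Balancing moments: m × 9.8 × 1.73 = 69.74, giving m = 69.74 / (9.8 × 1.73) = 4.11 kg.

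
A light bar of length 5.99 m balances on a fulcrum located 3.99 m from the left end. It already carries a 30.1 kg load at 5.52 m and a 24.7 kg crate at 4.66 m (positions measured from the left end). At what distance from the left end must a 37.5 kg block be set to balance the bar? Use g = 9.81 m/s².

Sum moments about the fulcrum (at 3.99 m from the left end) (the support reaction has zero arm there).
Load: 30.1 × 9.81 = 295.3 N down at 5.52 m → arm 1.53 m, τ = 295.3 × 1.53 = 451.8 N·m clockwise.
Crate: 24.7 × 9.81 = 242.3 N down at 4.66 m → arm 0.67 m, τ = 242.3 × 0.67 = 162.3 N·m clockwise.
Net moment of existing loads = 614.1 N·m clockwise.
The block weighs 37.5 × 9.81 = 367.9 N and must supply an equal counterclockwise moment, so its lever arm about the fulcrum is 614.1 / 367.9 = 1.67 m.
That puts it at 3.99 − 1.67 = 2.32 m from the left end.

x ≈ 2.32 m from the left end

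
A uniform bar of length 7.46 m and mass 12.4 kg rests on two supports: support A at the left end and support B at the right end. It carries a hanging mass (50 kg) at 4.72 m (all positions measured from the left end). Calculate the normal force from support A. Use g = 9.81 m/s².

R_A ≈ 241 N

About support B:
Beam weight: 12.4 × 9.81 = 121.6 N down at 3.73 m → arm 3.73 m, τ = 121.6 × 3.73 = 453.6 N·m counterclockwise.
Hanging mass: 50 × 9.81 = 490.5 N down at 4.72 m → arm 2.74 m, τ = 490.5 × 2.74 = 1344 N·m counterclockwise.
Net load moment about support B = 1798 N·m counterclockwise.
Reaction R at support A is upward at 0 m, arm 7.46 m → moment R × 7.46 clockwise.
Balancing moments: R × 7.46 = 1798, giving R = 241 N.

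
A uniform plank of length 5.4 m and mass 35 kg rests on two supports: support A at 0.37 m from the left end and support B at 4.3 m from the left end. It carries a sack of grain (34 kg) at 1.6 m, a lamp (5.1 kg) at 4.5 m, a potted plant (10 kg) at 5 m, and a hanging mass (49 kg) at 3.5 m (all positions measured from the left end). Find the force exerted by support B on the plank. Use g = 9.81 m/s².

Take moments about support A.
Beam weight: 35 × 9.81 = 343.4 N down at 2.7 m → arm 2.33 m, τ = 343.4 × 2.33 = 800.1 N·m clockwise.
Sack of grain: 34 × 9.81 = 333.5 N down at 1.6 m → arm 1.23 m, τ = 333.5 × 1.23 = 410.2 N·m clockwise.
Lamp: 5.1 × 9.81 = 50.03 N down at 4.5 m → arm 4.13 m, τ = 50.03 × 4.13 = 206.6 N·m clockwise.
Potted plant: 10 × 9.81 = 98.1 N down at 5 m → arm 4.63 m, τ = 98.1 × 4.63 = 454.2 N·m clockwise.
Hanging mass: 49 × 9.81 = 480.7 N down at 3.5 m → arm 3.13 m, τ = 480.7 × 3.13 = 1505 N·m clockwise.
Net load moment about support A = 3376 N·m clockwise.
Reaction R at support B is upward at 4.3 m, arm 3.93 m → moment R × 3.93 counterclockwise.
Setting net torque to zero: R × 3.93 = 3376 → R = 859 N.

R_B ≈ 859 N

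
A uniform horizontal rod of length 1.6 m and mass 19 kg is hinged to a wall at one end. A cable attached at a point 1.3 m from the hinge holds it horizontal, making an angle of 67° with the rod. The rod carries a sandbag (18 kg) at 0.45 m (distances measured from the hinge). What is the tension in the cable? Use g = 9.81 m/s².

T ≈ 191 N

Sum moments about the hinge (the unknown hinge reaction has zero arm there).
Beam weight: 19 × 9.81 = 186.4 N down at 0.8 m → arm 0.8 m, τ = 186.4 × 0.8 = 149.1 N·m clockwise.
Sandbag: 18 × 9.81 = 176.6 N down at 0.45 m → arm 0.45 m, τ = 176.6 × 0.45 = 79.47 N·m clockwise.
Total clockwise load moment = 228.6 N·m.
The cable tension T acts at 1.3 m; only its component perpendicular to the rod, T sinθ, produces torque. sin 67° = 0.9205.
Στ = 0 ⇒ T × 1.3 × 0.9205 = 228.6 ⇒ T = 228.6 / 1.197 = 191 N.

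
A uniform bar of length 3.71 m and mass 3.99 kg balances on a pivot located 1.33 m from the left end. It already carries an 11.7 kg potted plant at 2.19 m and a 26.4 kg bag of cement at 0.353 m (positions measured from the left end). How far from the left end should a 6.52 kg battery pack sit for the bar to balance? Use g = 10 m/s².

x ≈ 3.42 m from the left end

Taking torques about the pivot (at 1.33 m from the left end):
Beam weight: 3.99 × 10 = 39.9 N down at 1.855 m → arm 0.525 m, τ = 39.9 × 0.525 = 20.95 N·m clockwise.
Potted plant: 11.7 × 10 = 117 N down at 2.19 m → arm 0.86 m, τ = 117 × 0.86 = 100.6 N·m clockwise.
Bag of cement: 26.4 × 10 = 264 N down at 0.353 m → arm 0.977 m, τ = 264 × 0.977 = 257.9 N·m counterclockwise.
Net moment of existing loads = 136.3 N·m counterclockwise.
The battery pack weighs 6.52 × 10 = 65.2 N and must supply an equal clockwise moment, so its lever arm about the pivot is 136.3 / 65.2 = 2.09 m.
That puts it at 1.33 + 2.09 = 3.42 m from the left end.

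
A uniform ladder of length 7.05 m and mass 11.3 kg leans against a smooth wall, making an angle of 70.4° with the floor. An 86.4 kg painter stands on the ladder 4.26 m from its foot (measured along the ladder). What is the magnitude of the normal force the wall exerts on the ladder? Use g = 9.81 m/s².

N_wall ≈ 202 N

About the foot of the ladder:
Ladder weight 11.3×9.81 = 110.9 N acts at 3.525 m along the ladder; its horizontal arm is 3.525·cos70.4° = 1.182 m → τ = 131.1 N·m clockwise.
Painter: 86.4×9.81 = 847.6 N at 4.26 m → arm 1.429 m → τ = 1211 N·m clockwise.
Wall normal N acts horizontally at the top; its moment arm is the height L sinθ = 7.05·sin70.4° = 6.642 m, counterclockwise.
Στ = 0 ⇒ N × 6.642 = 1342 ⇒ N = 202 N.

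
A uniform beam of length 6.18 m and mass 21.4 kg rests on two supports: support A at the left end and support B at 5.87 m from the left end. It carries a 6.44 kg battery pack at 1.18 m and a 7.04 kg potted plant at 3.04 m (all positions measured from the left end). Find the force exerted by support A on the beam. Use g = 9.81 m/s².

R_A ≈ 183 N

Sum moments about support B (its reaction then has zero moment arm).
Beam weight: 21.4 × 9.81 = 209.9 N down at 3.09 m → arm 2.78 m, τ = 209.9 × 2.78 = 583.5 N·m counterclockwise.
Battery pack: 6.44 × 9.81 = 63.18 N down at 1.18 m → arm 4.69 m, τ = 63.18 × 4.69 = 296.3 N·m counterclockwise.
Potted plant: 7.04 × 9.81 = 69.06 N down at 3.04 m → arm 2.83 m, τ = 69.06 × 2.83 = 195.4 N·m counterclockwise.
Net load moment about support B = 1075 N·m counterclockwise.
Reaction R at support A is upward at 0 m, arm 5.87 m → moment R × 5.87 clockwise.
Setting net torque to zero: R × 5.87 = 1075 → R = 183 N.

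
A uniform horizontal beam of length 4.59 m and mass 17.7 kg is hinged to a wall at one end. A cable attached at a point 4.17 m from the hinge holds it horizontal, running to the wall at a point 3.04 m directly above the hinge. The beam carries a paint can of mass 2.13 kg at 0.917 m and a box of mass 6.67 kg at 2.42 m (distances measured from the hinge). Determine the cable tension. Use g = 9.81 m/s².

Sum moments about the hinge (the unknown hinge reaction has zero arm there).
Beam weight: 17.7 × 9.81 = 173.6 N down at 2.295 m → arm 2.295 m, τ = 173.6 × 2.295 = 398.4 N·m clockwise.
Paint can: 2.13 × 9.81 = 20.9 N down at 0.917 m → arm 0.917 m, τ = 20.9 × 0.917 = 19.17 N·m clockwise.
Box: 6.67 × 9.81 = 65.43 N down at 2.42 m → arm 2.42 m, τ = 65.43 × 2.42 = 158.3 N·m clockwise.
Total clockwise load moment = 575.9 N·m.
The cable tension T acts at 4.17 m; only its component perpendicular to the beam, T sinθ, produces torque. sinθ = h/√(h²+d²) = 3.04/√(3.04²+4.17²) = 0.5891.
Balancing moments: T × 4.17 × 0.5891 = 575.9, giving T = 575.9 / 2.457 = 234 N.

T ≈ 234 N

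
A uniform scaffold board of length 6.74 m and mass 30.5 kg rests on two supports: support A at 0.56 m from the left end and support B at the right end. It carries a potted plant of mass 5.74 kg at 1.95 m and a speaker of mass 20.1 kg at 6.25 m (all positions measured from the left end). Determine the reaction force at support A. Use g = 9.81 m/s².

R_A ≈ 222 N

Sum moments about support B (its reaction then has zero moment arm).
Beam weight: 30.5 × 9.81 = 299.2 N down at 3.37 m → arm 3.37 m, τ = 299.2 × 3.37 = 1008 N·m counterclockwise.
Potted plant: 5.74 × 9.81 = 56.31 N down at 1.95 m → arm 4.79 m, τ = 56.31 × 4.79 = 269.7 N·m counterclockwise.
Speaker: 20.1 × 9.81 = 197.2 N down at 6.25 m → arm 0.49 m, τ = 197.2 × 0.49 = 96.63 N·m counterclockwise.
Net load moment about support B = 1374 N·m counterclockwise.
Reaction R at support A is upward at 0.56 m, arm 6.18 m → moment R × 6.18 clockwise.
For rotational equilibrium, R × 6.18 = 1374, so R = 222 N.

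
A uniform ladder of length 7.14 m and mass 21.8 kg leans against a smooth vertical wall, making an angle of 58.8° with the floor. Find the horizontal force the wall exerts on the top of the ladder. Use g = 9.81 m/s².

N_wall ≈ 64.8 N

About the foot of the ladder:
Ladder weight 21.8×9.81 = 213.9 N acts at 3.57 m along the ladder; its horizontal arm is 3.57·cos58.8° = 1.849 m → τ = 395.5 N·m clockwise.
Wall normal N acts horizontally at the top; its moment arm is the height L sinθ = 7.14·sin58.8° = 6.107 m, counterclockwise.
For rotational equilibrium, N × 6.107 = 395.5, so N = 64.8 N.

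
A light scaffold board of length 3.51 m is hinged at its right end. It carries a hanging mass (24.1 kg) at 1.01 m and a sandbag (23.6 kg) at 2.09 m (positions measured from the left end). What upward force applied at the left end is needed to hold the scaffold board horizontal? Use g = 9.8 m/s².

F ≈ 262 N

Taking torques about the right end:
Hanging mass: 24.1 × 9.8 = 236.2 N down at 1.01 m → arm 2.5 m, τ = 236.2 × 2.5 = 590.5 N·m counterclockwise.
Sandbag: 23.6 × 9.8 = 231.3 N down at 2.09 m → arm 1.42 m, τ = 231.3 × 1.42 = 328.4 N·m counterclockwise.
Net moment of the loads = 918.9 N·m counterclockwise.
The upward force F acts at the left end, arm 3.51 m, giving F × 3.51 clockwise.
For rotational equilibrium, F × 3.51 = 918.9, so F = 918.9 / 3.51 = 262 N.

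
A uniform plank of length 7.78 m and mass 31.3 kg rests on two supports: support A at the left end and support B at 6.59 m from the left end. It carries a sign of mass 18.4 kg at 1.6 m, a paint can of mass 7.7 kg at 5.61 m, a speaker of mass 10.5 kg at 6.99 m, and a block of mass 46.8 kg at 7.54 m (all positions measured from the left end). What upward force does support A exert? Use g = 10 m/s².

R_A ≈ 205 N

Taking torques about support B:
Beam weight: 31.3 × 10 = 313 N down at 3.89 m → arm 2.7 m, τ = 313 × 2.7 = 845.1 N·m counterclockwise.
Sign: 18.4 × 10 = 184 N down at 1.6 m → arm 4.99 m, τ = 184 × 4.99 = 918.2 N·m counterclockwise.
Paint can: 7.7 × 10 = 77 N down at 5.61 m → arm 0.98 m, τ = 77 × 0.98 = 75.46 N·m counterclockwise.
Speaker: 10.5 × 10 = 105 N down at 6.99 m → arm 0.4 m, τ = 105 × 0.4 = 42 N·m clockwise.
Block: 46.8 × 10 = 468 N down at 7.54 m → arm 0.95 m, τ = 468 × 0.95 = 444.6 N·m clockwise.
Net load moment about support B = 1352 N·m counterclockwise.
Reaction R at support A is upward at 0 m, arm 6.59 m → moment R × 6.59 clockwise.
Στ = 0 ⇒ R × 6.59 = 1352 ⇒ R = 205 N.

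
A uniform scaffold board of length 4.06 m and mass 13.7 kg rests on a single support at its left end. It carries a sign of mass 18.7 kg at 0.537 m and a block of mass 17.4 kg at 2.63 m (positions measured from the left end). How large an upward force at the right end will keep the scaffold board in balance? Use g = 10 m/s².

Taking torques about the left end:
Beam weight: 13.7 × 10 = 137 N down at 2.03 m → arm 2.03 m, τ = 137 × 2.03 = 278.1 N·m clockwise.
Sign: 18.7 × 10 = 187 N down at 0.537 m → arm 0.537 m, τ = 187 × 0.537 = 100.4 N·m clockwise.
Block: 17.4 × 10 = 174 N down at 2.63 m → arm 2.63 m, τ = 174 × 2.63 = 457.6 N·m clockwise.
Net moment of the loads = 836.1 N·m clockwise.
The upward force F acts at the right end, arm 4.06 m, giving F × 4.06 counterclockwise.
Balancing moments: F × 4.06 = 836.1, giving F = 836.1 / 4.06 = 206 N.

F ≈ 206 N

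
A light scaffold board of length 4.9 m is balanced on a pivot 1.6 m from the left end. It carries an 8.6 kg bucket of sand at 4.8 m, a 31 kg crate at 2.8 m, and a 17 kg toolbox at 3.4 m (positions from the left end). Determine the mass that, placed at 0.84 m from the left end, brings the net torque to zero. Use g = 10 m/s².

Sum moments about the pivot (at 1.6 m from the left end) (the support reaction has zero arm there).
Bucket of sand: 8.6 × 10 = 86 N down at 4.8 m → arm 3.2 m, τ = 86 × 3.2 = 275.2 N·m clockwise.
Crate: 31 × 10 = 310 N down at 2.8 m → arm 1.2 m, τ = 310 × 1.2 = 372 N·m clockwise.
Toolbox: 17 × 10 = 170 N down at 3.4 m → arm 1.8 m, τ = 170 × 1.8 = 306 N·m clockwise.
Net moment of known loads = 953.2 N·m clockwise.
An unknown mass m at 0.84 m has arm 0.76 m; its moment is m·g·0.76 counterclockwise.
Setting net torque to zero: m × 10 × 0.76 = 953.2 → m = 953.2 / (10 × 0.76) = 125 kg.

m ≈ 125 kg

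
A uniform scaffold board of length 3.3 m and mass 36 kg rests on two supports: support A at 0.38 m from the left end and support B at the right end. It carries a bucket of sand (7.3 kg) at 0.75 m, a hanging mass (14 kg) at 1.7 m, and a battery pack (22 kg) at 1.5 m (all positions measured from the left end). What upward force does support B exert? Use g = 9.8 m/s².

Choose support A as the axis so its reaction then has zero moment arm.
Beam weight: 36 × 9.8 = 352.8 N down at 1.65 m → arm 1.27 m, τ = 352.8 × 1.27 = 448.1 N·m clockwise.
Bucket of sand: 7.3 × 9.8 = 71.54 N down at 0.75 m → arm 0.37 m, τ = 71.54 × 0.37 = 26.47 N·m clockwise.
Hanging mass: 14 × 9.8 = 137.2 N down at 1.7 m → arm 1.32 m, τ = 137.2 × 1.32 = 181.1 N·m clockwise.
Battery pack: 22 × 9.8 = 215.6 N down at 1.5 m → arm 1.12 m, τ = 215.6 × 1.12 = 241.5 N·m clockwise.
Net load moment about support A = 897.2 N·m clockwise.
Reaction R at support B is upward at 3.3 m, arm 2.92 m → moment R × 2.92 counterclockwise.
Setting net torque to zero: R × 2.92 = 897.2 → R = 307 N.

R_B ≈ 307 N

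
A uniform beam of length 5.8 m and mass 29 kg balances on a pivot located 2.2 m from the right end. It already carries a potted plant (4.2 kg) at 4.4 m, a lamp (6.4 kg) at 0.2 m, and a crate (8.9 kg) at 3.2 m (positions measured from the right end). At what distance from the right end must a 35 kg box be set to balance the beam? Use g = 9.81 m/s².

x ≈ 1.47 m from the right end

Choose the pivot (at 2.2 m from the right end) as the axis so the support reaction has zero arm there.
Beam weight: 29 × 9.81 = 284.5 N down at 2.9 m → arm 0.7 m, τ = 284.5 × 0.7 = 199.1 N·m counterclockwise.
Potted plant: 4.2 × 9.81 = 41.2 N down at 4.4 m → arm 2.2 m, τ = 41.2 × 2.2 = 90.64 N·m counterclockwise.
Lamp: 6.4 × 9.81 = 62.78 N down at 0.2 m → arm 2 m, τ = 62.78 × 2 = 125.6 N·m clockwise.
Crate: 8.9 × 9.81 = 87.31 N down at 3.2 m → arm 1 m, τ = 87.31 × 1 = 87.31 N·m counterclockwise.
Net moment of existing loads = 251.5 N·m counterclockwise.
The box weighs 35 × 9.81 = 343.4 N and must supply an equal clockwise moment, so its lever arm about the pivot is 251.5 / 343.4 = 0.732 m.
That puts it at 2.2 − 0.732 = 1.47 m from the right end.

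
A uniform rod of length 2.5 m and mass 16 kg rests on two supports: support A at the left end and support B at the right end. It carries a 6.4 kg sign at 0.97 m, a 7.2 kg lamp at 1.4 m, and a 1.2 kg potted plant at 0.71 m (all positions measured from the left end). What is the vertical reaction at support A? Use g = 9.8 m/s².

R_A ≈ 156 N

About support B:
Beam weight: 16 × 9.8 = 156.8 N down at 1.25 m → arm 1.25 m, τ = 156.8 × 1.25 = 196 N·m counterclockwise.
Sign: 6.4 × 9.8 = 62.72 N down at 0.97 m → arm 1.53 m, τ = 62.72 × 1.53 = 95.96 N·m counterclockwise.
Lamp: 7.2 × 9.8 = 70.56 N down at 1.4 m → arm 1.1 m, τ = 70.56 × 1.1 = 77.62 N·m counterclockwise.
Potted plant: 1.2 × 9.8 = 11.76 N down at 0.71 m → arm 1.79 m, τ = 11.76 × 1.79 = 21.05 N·m counterclockwise.
Net load moment about support B = 390.6 N·m counterclockwise.
Reaction R at support A is upward at 0 m, arm 2.5 m → moment R × 2.5 clockwise.
Στ = 0 ⇒ R × 2.5 = 390.6 ⇒ R = 156 N.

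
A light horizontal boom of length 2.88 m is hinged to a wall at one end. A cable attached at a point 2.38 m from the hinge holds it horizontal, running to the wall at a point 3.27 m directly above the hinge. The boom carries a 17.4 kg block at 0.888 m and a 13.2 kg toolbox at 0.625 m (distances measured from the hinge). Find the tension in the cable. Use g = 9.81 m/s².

About the hinge:
Block: 17.4 × 9.81 = 170.7 N down at 0.888 m → arm 0.888 m, τ = 170.7 × 0.888 = 151.6 N·m clockwise.
Toolbox: 13.2 × 9.81 = 129.5 N down at 0.625 m → arm 0.625 m, τ = 129.5 × 0.625 = 80.94 N·m clockwise.
Total clockwise load moment = 232.5 N·m.
The cable tension T acts at 2.38 m; only its component perpendicular to the boom, T sinθ, produces torque. sinθ = h/√(h²+d²) = 3.27/√(3.27²+2.38²) = 0.8085.
Setting net torque to zero: T × 2.38 × 0.8085 = 232.5 → T = 232.5 / 1.924 = 121 N.

T ≈ 121 N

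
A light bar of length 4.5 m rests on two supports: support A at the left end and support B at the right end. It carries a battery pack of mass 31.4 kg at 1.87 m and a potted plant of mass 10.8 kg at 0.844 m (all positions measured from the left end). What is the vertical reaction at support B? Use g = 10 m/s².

About support A:
Battery pack: 31.4 × 10 = 314 N down at 1.87 m → arm 1.87 m, τ = 314 × 1.87 = 587.2 N·m clockwise.
Potted plant: 10.8 × 10 = 108 N down at 0.844 m → arm 0.844 m, τ = 108 × 0.844 = 91.15 N·m clockwise.
Net load moment about support A = 678.4 N·m clockwise.
Reaction R at support B is upward at 4.5 m, arm 4.5 m → moment R × 4.5 counterclockwise.
Στ = 0 ⇒ R × 4.5 = 678.4 ⇒ R = 151 N.

R_B ≈ 151 N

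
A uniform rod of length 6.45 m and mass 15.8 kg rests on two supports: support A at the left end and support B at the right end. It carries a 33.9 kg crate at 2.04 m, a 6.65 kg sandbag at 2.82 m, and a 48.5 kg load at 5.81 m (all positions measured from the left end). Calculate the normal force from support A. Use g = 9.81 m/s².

R_A ≈ 389 N

About support B:
Beam weight: 15.8 × 9.81 = 155 N down at 3.225 m → arm 3.225 m, τ = 155 × 3.225 = 499.9 N·m counterclockwise.
Crate: 33.9 × 9.81 = 332.6 N down at 2.04 m → arm 4.41 m, τ = 332.6 × 4.41 = 1467 N·m counterclockwise.
Sandbag: 6.65 × 9.81 = 65.24 N down at 2.82 m → arm 3.63 m, τ = 65.24 × 3.63 = 236.8 N·m counterclockwise.
Load: 48.5 × 9.81 = 475.8 N down at 5.81 m → arm 0.64 m, τ = 475.8 × 0.64 = 304.5 N·m counterclockwise.
Net load moment about support B = 2508 N·m counterclockwise.
Reaction R at support A is upward at 0 m, arm 6.45 m → moment R × 6.45 clockwise.
Setting net torque to zero: R × 6.45 = 2508 → R = 389 N.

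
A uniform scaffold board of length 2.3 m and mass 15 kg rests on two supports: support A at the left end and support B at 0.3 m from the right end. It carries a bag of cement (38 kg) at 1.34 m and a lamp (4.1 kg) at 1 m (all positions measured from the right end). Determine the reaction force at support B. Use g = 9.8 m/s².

About support A:
Beam weight: 15 × 9.8 = 147 N down at 1.15 m → arm 1.15 m, τ = 147 × 1.15 = 169 N·m clockwise.
Bag of cement: 38 × 9.8 = 372.4 N down at 1.34 m → arm 0.96 m, τ = 372.4 × 0.96 = 357.5 N·m clockwise.
Lamp: 4.1 × 9.8 = 40.18 N down at 1 m → arm 1.3 m, τ = 40.18 × 1.3 = 52.23 N·m clockwise.
Net load moment about support A = 578.7 N·m clockwise.
Reaction R at support B is upward at 0.3 m, arm 2 m → moment R × 2 counterclockwise.
Setting net torque to zero: R × 2 = 578.7 → R = 289 N.

R_B ≈ 289 N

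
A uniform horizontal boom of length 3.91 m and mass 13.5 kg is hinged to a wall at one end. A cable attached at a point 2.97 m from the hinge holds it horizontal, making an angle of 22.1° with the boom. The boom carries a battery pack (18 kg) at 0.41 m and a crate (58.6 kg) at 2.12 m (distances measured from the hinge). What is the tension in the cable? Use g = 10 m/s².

Sum moments about the hinge (the unknown hinge reaction has zero arm there).
Beam weight: 13.5 × 10 = 135 N down at 1.955 m → arm 1.955 m, τ = 135 × 1.955 = 263.9 N·m clockwise.
Battery pack: 18 × 10 = 180 N down at 0.41 m → arm 0.41 m, τ = 180 × 0.41 = 73.8 N·m clockwise.
Crate: 58.6 × 10 = 586 N down at 2.12 m → arm 2.12 m, τ = 586 × 2.12 = 1242 N·m clockwise.
Total clockwise load moment = 1580 N·m.
The cable tension T acts at 2.97 m; only its component perpendicular to the boom, T sinθ, produces torque. sin 22.1° = 0.3762.
Setting net torque to zero: T × 2.97 × 0.3762 = 1580 → T = 1580 / 1.117 = 1410 N.

T ≈ 1410 N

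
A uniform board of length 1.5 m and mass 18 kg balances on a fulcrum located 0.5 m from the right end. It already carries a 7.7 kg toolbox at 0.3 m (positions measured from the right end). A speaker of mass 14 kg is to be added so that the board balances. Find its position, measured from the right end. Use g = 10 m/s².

About the fulcrum (at 0.5 m from the right end):
Beam weight: 18 × 10 = 180 N down at 0.75 m → arm 0.25 m, τ = 180 × 0.25 = 45 N·m counterclockwise.
Toolbox: 7.7 × 10 = 77 N down at 0.3 m → arm 0.2 m, τ = 77 × 0.2 = 15.4 N·m clockwise.
Net moment of existing loads = 29.6 N·m counterclockwise.
The speaker weighs 14 × 10 = 140 N and must supply an equal clockwise moment, so its lever arm about the fulcrum is 29.6 / 140 = 0.211 m.
That puts it at 0.5 − 0.211 = 0.289 m from the right end.

x ≈ 0.289 m from the right end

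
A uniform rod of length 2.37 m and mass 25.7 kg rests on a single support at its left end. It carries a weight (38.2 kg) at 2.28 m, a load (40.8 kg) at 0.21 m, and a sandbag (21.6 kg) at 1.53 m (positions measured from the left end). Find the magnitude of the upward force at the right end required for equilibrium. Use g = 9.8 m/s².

F ≈ 658 N

Take moments about the left end.
Beam weight: 25.7 × 9.8 = 251.9 N down at 1.185 m → arm 1.185 m, τ = 251.9 × 1.185 = 298.5 N·m clockwise.
Weight: 38.2 × 9.8 = 374.4 N down at 2.28 m → arm 2.28 m, τ = 374.4 × 2.28 = 853.6 N·m clockwise.
Load: 40.8 × 9.8 = 399.8 N down at 0.21 m → arm 0.21 m, τ = 399.8 × 0.21 = 83.96 N·m clockwise.
Sandbag: 21.6 × 9.8 = 211.7 N down at 1.53 m → arm 1.53 m, τ = 211.7 × 1.53 = 323.9 N·m clockwise.
Net moment of the loads = 1560 N·m clockwise.
The upward force F acts at the right end, arm 2.37 m, giving F × 2.37 counterclockwise.
Balancing moments: F × 2.37 = 1560, giving F = 1560 / 2.37 = 658 N.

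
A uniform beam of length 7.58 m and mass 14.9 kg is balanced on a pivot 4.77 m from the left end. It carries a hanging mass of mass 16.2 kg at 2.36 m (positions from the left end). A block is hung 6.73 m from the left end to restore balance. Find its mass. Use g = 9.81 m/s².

m ≈ 27.4 kg

Take moments about the pivot (at 4.77 m from the left end).
Beam weight: 14.9 × 9.81 = 146.2 N down at 3.79 m → arm 0.98 m, τ = 146.2 × 0.98 = 143.3 N·m counterclockwise.
Hanging mass: 16.2 × 9.81 = 158.9 N down at 2.36 m → arm 2.41 m, τ = 158.9 × 2.41 = 382.9 N·m counterclockwise.
Net moment of known loads = 526.2 N·m counterclockwise.
An unknown mass m at 6.73 m has arm 1.96 m; its moment is m·g·1.96 clockwise.
For rotational equilibrium, m × 9.81 × 1.96 = 526.2, so m = 526.2 / (9.81 × 1.96) = 27.4 kg.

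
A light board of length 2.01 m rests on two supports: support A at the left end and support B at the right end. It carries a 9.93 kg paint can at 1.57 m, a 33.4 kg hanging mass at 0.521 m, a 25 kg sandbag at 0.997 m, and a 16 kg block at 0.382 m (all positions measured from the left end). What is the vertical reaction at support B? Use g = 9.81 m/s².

Sum moments about support A (its reaction then has zero moment arm).
Paint can: 9.93 × 9.81 = 97.41 N down at 1.57 m → arm 1.57 m, τ = 97.41 × 1.57 = 152.9 N·m clockwise.
Hanging mass: 33.4 × 9.81 = 327.7 N down at 0.521 m → arm 0.521 m, τ = 327.7 × 0.521 = 170.7 N·m clockwise.
Sandbag: 25 × 9.81 = 245.2 N down at 0.997 m → arm 0.997 m, τ = 245.2 × 0.997 = 244.5 N·m clockwise.
Block: 16 × 9.81 = 157 N down at 0.382 m → arm 0.382 m, τ = 157 × 0.382 = 59.97 N·m clockwise.
Net load moment about support A = 628.1 N·m clockwise.
Reaction R at support B is upward at 2.01 m, arm 2.01 m → moment R × 2.01 counterclockwise.
Στ = 0 ⇒ R × 2.01 = 628.1 ⇒ R = 312 N.

R_B ≈ 312 N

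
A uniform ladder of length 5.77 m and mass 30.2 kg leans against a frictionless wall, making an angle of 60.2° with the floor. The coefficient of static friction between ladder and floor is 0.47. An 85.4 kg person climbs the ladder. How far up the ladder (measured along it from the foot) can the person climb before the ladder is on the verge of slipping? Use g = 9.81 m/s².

About the foot of the ladder:
Ladder weight 30.2×9.81 = 296.3 N acts at 2.885 m along the ladder; its horizontal arm is 2.885·cos60.2° = 1.434 m → τ = 424.9 N·m clockwise.
Person weight 85.4×9.81 = 837.8 N at distance d → arm d·cos60.2° → τ = 837.8·d·0.497 clockwise.
Wall normal N at the top has arm L sinθ = 5.007 m counterclockwise, so Στ = 0 gives N·5.007 = 424.9 + 416.4·d.
ΣFy = 0 ⇒ N_floor = 1134 N, so the maximum friction is μ_s·N_floor = 0.47×1134 = 533 N. ΣFx = 0 ⇒ N_wall = f, so at the slipping point N = 533 N.
Substituting: 533×5.007 = 424.9 + 416.4·d ⇒ d = (2669 − 424.9) / 416.4 = 5.39 m.

d ≈ 5.39 m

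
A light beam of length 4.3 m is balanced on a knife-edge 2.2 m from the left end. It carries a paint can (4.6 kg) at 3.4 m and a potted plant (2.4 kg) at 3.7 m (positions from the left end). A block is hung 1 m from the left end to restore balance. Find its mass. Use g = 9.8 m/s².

About the knife-edge (at 2.2 m from the left end):
Paint can: 4.6 × 9.8 = 45.08 N down at 3.4 m → arm 1.2 m, τ = 45.08 × 1.2 = 54.1 N·m clockwise.
Potted plant: 2.4 × 9.8 = 23.52 N down at 3.7 m → arm 1.5 m, τ = 23.52 × 1.5 = 35.28 N·m clockwise.
Net moment of known loads = 89.38 N·m clockwise.
An unknown mass m at 1 m has arm 1.2 m; its moment is m·g·1.2 counterclockwise.
For rotational equilibrium, m × 9.8 × 1.2 = 89.38, so m = 89.38 / (9.8 × 1.2) = 7.6 kg.

m ≈ 7.6 kg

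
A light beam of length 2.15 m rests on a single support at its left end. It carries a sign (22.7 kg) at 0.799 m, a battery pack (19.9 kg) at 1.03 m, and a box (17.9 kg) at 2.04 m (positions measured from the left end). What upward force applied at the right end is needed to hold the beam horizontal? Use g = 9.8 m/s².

Choose the left end as the axis so the unknown pivot reaction has zero arm there.
Sign: 22.7 × 9.8 = 222.5 N down at 0.799 m → arm 0.799 m, τ = 222.5 × 0.799 = 177.8 N·m clockwise.
Battery pack: 19.9 × 9.8 = 195 N down at 1.03 m → arm 1.03 m, τ = 195 × 1.03 = 200.8 N·m clockwise.
Box: 17.9 × 9.8 = 175.4 N down at 2.04 m → arm 2.04 m, τ = 175.4 × 2.04 = 357.8 N·m clockwise.
Net moment of the loads = 736.4 N·m clockwise.
The upward force F acts at the right end, arm 2.15 m, giving F × 2.15 counterclockwise.
Setting net torque to zero: F × 2.15 = 736.4 → F = 736.4 / 2.15 = 343 N.

F ≈ 343 N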